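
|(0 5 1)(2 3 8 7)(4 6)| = 12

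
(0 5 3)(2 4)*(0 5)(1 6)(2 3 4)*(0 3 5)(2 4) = (0 3)(1 6)(2 4 5)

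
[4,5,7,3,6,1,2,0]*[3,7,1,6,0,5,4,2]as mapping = [0→0,1→5,2→2,3→6,4→4,5→7,6→1,7→3]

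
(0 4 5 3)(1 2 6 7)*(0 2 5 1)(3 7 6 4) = (0 3 2 4 1 5 7)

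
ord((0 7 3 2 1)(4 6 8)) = 15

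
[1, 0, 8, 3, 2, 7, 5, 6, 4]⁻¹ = [1, 0, 4, 3, 8, 6, 7, 5, 2]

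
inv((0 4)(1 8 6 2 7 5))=(0 4)(1 5 7 2 6 8)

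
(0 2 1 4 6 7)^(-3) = (0 4)(1 7)(2 6)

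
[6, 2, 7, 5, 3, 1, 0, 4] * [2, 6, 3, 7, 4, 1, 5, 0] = [5, 3, 0, 1, 7, 6, 2, 4]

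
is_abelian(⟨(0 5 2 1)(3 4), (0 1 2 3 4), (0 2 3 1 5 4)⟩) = no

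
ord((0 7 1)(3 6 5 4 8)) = 15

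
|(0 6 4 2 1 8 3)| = 7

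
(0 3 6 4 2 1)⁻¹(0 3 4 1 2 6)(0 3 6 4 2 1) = (0 1 4 3 6 2)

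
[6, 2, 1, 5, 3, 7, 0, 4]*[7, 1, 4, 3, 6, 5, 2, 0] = [2, 4, 1, 5, 3, 0, 7, 6]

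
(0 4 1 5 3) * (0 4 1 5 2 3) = (0 1 2 3 4 5)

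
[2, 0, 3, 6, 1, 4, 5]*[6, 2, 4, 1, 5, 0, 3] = [4, 6, 1, 3, 2, 5, 0]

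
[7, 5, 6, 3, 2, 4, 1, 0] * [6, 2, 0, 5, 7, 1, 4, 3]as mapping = [0→3, 1→1, 2→4, 3→5, 4→0, 5→7, 6→2, 7→6]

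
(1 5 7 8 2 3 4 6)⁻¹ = (1 6 4 3 2 8 7 5)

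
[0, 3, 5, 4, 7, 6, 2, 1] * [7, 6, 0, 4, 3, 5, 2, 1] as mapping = [0→7, 1→4, 2→5, 3→3, 4→1, 5→2, 6→0, 7→6] 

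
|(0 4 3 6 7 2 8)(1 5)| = 14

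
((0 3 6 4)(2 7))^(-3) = (0 3 6 4)(2 7)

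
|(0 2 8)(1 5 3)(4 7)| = 6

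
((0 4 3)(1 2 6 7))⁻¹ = (0 3 4)(1 7 6 2)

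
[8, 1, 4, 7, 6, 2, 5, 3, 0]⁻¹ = [8, 1, 5, 7, 2, 6, 4, 3, 0]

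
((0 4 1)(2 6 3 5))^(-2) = (0 4 1)(2 3)(5 6)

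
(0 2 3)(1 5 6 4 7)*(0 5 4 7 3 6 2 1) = (0 1 4 3 5 2 6 7)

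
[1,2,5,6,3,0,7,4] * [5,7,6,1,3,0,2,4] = [7,6,0,2,1,5,4,3]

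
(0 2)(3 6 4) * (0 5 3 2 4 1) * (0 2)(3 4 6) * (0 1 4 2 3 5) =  (0 6 4 1 3 5 2)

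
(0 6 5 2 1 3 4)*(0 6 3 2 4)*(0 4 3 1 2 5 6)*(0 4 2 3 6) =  (0 1 5 6)(2 3)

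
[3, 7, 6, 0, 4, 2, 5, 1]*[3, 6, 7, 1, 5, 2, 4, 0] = [1, 0, 4, 3, 5, 7, 2, 6]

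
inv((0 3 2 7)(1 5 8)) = (0 7 2 3)(1 8 5)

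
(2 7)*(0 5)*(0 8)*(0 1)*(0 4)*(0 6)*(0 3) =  (0 5 8 1 4 6 3)(2 7)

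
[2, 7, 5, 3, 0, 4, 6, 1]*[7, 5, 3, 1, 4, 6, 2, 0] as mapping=[0→3, 1→0, 2→6, 3→1, 4→7, 5→4, 6→2, 7→5] 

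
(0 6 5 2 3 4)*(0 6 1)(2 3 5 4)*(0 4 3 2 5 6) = (0 1 4)(2 6 3 5)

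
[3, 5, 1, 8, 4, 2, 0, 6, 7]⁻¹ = [6, 2, 5, 0, 4, 1, 7, 8, 3]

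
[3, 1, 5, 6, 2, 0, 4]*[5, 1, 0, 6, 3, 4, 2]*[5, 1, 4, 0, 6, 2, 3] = [3, 1, 6, 4, 5, 2, 0]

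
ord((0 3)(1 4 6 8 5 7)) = 6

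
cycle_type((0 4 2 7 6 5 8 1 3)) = 9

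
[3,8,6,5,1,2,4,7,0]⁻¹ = [8,4,5,0,6,3,2,7,1]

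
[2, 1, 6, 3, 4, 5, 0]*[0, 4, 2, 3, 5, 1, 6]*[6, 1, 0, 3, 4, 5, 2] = [0, 4, 2, 3, 5, 1, 6]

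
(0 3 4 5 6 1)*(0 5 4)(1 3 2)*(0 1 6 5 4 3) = (0 2 6)(1 4 3)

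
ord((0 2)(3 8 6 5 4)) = 10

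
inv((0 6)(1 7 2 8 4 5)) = (0 6)(1 5 4 8 2 7)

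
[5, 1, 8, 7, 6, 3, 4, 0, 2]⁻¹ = [7, 1, 8, 5, 6, 0, 4, 3, 2]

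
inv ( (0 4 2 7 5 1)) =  (0 1 5 7 2 4)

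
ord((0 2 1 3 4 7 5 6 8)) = 9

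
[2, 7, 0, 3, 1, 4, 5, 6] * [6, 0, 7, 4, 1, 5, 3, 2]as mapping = [0→7, 1→2, 2→6, 3→4, 4→0, 5→1, 6→5, 7→3]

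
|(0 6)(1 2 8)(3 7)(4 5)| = 6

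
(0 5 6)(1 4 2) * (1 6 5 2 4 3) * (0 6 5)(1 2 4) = (0 4 1 3 2 5)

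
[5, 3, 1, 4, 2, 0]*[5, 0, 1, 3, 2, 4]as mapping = [0→4, 1→3, 2→0, 3→2, 4→1, 5→5]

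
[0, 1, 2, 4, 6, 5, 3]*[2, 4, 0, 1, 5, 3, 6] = [2, 4, 0, 5, 6, 3, 1]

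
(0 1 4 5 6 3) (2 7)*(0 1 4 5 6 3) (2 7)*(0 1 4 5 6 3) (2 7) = (0 5) (1 6) (2 7) (3 4) 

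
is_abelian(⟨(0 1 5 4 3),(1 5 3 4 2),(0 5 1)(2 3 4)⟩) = no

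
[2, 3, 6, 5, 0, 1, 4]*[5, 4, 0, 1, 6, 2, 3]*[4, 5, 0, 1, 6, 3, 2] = [4, 5, 1, 0, 3, 6, 2]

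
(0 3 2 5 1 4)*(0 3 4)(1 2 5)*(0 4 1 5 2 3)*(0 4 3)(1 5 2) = (0 5)(1 3)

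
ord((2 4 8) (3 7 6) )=3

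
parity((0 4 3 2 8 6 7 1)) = odd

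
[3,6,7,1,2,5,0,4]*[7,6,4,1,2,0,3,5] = [1,3,5,6,4,0,7,2]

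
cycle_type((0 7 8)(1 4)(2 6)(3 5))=2^3.3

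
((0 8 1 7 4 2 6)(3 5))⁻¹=(0 6 2 4 7 1 8)(3 5)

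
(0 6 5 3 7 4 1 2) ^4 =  (0 7) (1 5) (2 3) (4 6) 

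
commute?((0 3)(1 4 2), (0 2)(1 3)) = no:(0 3)(1 4 2) * (0 2)(1 3) = (0 1 4)(2 3), (0 2)(1 3) * (0 3)(1 4 2) = (0 1)(2 3 4)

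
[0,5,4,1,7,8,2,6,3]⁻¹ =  [0,3,6,8,2,1,7,4,5]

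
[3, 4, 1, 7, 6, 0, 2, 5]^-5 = [5, 2, 6, 0, 1, 7, 4, 3]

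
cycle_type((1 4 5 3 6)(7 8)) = 2.5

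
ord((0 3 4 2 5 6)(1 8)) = 6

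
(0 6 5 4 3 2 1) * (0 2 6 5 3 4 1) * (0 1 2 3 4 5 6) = (0 6 4 5 2 1 3)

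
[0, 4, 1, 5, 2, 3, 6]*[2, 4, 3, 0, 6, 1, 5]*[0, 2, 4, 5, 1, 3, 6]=[4, 6, 1, 2, 5, 0, 3]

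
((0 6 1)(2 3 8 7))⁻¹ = (0 1 6)(2 7 8 3)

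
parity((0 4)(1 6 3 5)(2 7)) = odd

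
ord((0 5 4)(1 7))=6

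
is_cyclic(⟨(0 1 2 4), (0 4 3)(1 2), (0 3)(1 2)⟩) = no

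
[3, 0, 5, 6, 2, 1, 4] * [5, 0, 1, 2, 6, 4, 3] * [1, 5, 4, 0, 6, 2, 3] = [4, 2, 6, 0, 5, 1, 3]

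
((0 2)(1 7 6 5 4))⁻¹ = (0 2)(1 4 5 6 7)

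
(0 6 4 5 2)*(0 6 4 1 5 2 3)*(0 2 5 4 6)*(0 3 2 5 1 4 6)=(1 6 4)(2 3 5)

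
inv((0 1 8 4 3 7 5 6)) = (0 6 5 7 3 4 8 1)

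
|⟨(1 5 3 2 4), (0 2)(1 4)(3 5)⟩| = 120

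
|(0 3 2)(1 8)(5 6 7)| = 6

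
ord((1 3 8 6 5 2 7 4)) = 8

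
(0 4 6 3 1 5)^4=(0 1 6)(3 4 5)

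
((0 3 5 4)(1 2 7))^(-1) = (0 4 5 3)(1 7 2)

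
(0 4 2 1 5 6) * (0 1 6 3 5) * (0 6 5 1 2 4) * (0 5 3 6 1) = (0 5 6 2 3)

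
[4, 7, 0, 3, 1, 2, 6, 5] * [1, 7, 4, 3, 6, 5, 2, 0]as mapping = [0→6, 1→0, 2→1, 3→3, 4→7, 5→4, 6→2, 7→5]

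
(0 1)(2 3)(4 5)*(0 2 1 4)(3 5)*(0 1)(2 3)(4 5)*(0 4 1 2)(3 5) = (0 3 4)(1 5 2)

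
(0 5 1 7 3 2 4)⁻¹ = (0 4 2 3 7 1 5)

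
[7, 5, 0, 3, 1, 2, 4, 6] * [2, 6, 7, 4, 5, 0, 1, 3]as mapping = [0→3, 1→0, 2→2, 3→4, 4→6, 5→7, 6→5, 7→1]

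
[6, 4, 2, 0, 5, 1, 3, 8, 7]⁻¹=[3, 5, 2, 6, 1, 4, 0, 8, 7]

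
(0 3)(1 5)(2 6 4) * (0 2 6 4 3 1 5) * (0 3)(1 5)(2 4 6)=(0 5 1 3 4 2 6)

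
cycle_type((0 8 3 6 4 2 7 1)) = 8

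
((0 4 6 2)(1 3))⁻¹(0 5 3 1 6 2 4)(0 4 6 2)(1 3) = (0 6 4 5 1 3 2)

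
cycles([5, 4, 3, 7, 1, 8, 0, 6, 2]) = (0 5 8 2 3 7 6)(1 4)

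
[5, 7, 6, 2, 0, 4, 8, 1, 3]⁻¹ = [4, 7, 3, 8, 5, 0, 2, 1, 6]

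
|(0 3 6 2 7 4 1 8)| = 8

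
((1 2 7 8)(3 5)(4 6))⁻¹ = (1 8 7 2)(3 5)(4 6)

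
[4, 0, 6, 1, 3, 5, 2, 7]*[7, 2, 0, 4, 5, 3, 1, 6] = [5, 7, 1, 2, 4, 3, 0, 6]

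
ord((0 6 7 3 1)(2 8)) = 10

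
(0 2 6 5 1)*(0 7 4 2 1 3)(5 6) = (0 1 7 4 2 5 3)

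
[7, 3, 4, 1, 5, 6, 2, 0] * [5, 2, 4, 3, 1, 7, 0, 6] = [6, 3, 1, 2, 7, 0, 4, 5]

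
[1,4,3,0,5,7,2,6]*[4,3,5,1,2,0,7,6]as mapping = [0→3,1→2,2→1,3→4,4→0,5→6,6→5,7→7]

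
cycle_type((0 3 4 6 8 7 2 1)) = 8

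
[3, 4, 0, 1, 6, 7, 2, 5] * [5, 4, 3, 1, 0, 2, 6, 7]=[1, 0, 5, 4, 6, 7, 3, 2]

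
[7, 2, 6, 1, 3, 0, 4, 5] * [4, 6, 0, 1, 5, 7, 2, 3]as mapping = [0→3, 1→0, 2→2, 3→6, 4→1, 5→4, 6→5, 7→7]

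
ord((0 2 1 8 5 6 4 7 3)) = 9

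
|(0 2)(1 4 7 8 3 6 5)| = 14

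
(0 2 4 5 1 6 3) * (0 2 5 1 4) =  (0 5 4 1 6 3 2)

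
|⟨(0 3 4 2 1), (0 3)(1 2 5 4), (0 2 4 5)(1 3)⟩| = 360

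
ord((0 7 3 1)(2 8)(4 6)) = 4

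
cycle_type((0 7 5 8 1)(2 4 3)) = 3.5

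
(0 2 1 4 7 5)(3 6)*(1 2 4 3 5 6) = (0 4 7 6 5)(1 3)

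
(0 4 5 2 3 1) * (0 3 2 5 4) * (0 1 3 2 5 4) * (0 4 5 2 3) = (0 1 3)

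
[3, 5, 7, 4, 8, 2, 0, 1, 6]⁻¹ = [6, 7, 5, 0, 3, 1, 8, 2, 4]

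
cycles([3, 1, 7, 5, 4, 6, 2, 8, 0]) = (0 3 5 6 2 7 8)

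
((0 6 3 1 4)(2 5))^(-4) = (0 6 3 1 4)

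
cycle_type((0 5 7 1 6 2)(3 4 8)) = 3.6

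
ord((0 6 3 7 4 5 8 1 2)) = 9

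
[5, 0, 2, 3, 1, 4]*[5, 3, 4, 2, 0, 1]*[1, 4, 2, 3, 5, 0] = [4, 0, 5, 2, 3, 1]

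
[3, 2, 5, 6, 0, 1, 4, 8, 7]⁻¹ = [4, 5, 1, 0, 6, 2, 3, 8, 7]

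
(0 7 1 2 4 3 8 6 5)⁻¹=(0 5 6 8 3 4 2 1 7)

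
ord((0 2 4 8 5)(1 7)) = 10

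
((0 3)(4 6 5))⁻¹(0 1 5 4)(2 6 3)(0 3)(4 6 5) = (0 2 5)(1 4 6 3)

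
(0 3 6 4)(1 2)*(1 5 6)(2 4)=(0 3 1 4)(2 5 6)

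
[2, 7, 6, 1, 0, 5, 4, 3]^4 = [0, 7, 2, 1, 4, 5, 6, 3]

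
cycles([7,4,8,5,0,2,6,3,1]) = (0 7 3 5 2 8 1 4)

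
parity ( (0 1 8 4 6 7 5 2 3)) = even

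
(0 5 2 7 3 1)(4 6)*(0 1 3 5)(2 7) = (4 6)(5 7)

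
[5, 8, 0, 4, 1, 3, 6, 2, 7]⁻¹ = [2, 4, 7, 5, 3, 0, 6, 8, 1]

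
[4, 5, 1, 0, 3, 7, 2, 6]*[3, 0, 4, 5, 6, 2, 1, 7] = [6, 2, 0, 3, 5, 7, 4, 1]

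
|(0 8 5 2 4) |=5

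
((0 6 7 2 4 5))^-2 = (0 4 7)(2 6 5)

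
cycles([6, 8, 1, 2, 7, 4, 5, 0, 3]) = (0 6 5 4 7)(1 8 3 2)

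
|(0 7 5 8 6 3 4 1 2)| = 9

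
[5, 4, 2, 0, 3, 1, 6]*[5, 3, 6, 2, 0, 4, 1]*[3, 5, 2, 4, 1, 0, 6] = [1, 3, 6, 0, 2, 4, 5]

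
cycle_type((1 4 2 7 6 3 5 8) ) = 8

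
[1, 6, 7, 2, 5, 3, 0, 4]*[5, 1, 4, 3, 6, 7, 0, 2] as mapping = [0→1, 1→0, 2→2, 3→4, 4→7, 5→3, 6→5, 7→6] 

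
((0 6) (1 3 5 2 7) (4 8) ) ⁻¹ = (0 6) (1 7 2 5 3) (4 8) 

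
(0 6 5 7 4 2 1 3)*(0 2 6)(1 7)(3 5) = (1 5)(2 7 4 6 3)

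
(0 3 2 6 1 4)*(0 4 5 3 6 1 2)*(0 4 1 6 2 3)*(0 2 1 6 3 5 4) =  (0 1 4 6 5 2 3)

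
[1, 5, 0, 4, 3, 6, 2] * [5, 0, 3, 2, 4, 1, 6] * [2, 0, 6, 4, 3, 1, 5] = [2, 0, 1, 3, 6, 5, 4]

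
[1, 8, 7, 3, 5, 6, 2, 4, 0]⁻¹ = [8, 0, 6, 3, 7, 4, 5, 2, 1]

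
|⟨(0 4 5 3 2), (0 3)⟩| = 120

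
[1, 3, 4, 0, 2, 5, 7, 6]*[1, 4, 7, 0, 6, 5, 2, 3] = [4, 0, 6, 1, 7, 5, 3, 2]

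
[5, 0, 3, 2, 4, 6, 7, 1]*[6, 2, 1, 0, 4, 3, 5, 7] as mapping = [0→3, 1→6, 2→0, 3→1, 4→4, 5→5, 6→7, 7→2] 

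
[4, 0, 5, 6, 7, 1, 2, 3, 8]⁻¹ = [1, 5, 6, 7, 0, 2, 3, 4, 8]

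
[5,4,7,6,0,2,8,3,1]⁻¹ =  [4,8,5,7,1,0,3,2,6]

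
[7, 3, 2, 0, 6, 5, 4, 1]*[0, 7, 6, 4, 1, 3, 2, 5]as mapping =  [0→5, 1→4, 2→6, 3→0, 4→2, 5→3, 6→1, 7→7]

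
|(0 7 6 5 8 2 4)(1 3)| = 14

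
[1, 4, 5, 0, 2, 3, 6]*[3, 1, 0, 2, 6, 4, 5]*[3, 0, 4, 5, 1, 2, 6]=[0, 6, 1, 5, 3, 4, 2]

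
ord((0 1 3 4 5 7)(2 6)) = 6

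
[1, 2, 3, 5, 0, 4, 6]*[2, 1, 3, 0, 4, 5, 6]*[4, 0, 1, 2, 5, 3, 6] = [0, 2, 4, 3, 1, 5, 6]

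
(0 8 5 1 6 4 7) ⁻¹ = (0 7 4 6 1 5 8) 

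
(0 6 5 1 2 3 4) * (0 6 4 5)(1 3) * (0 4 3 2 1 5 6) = (0 3 6 4)(2 5)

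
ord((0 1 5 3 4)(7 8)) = 10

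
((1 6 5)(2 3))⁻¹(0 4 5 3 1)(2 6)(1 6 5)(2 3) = (0 4 1 2 6)(3 5)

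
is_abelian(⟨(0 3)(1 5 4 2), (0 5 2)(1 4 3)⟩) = no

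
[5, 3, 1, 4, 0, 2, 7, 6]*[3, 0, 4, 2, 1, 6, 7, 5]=[6, 2, 0, 1, 3, 4, 5, 7]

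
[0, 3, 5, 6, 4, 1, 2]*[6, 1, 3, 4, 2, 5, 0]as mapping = [0→6, 1→4, 2→5, 3→0, 4→2, 5→1, 6→3]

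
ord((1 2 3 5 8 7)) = 6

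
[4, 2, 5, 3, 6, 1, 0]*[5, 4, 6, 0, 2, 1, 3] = [2, 6, 1, 0, 3, 4, 5]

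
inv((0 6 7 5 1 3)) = (0 3 1 5 7 6)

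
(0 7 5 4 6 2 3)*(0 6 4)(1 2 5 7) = (0 1 2 3 6 5)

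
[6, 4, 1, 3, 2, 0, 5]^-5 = [6, 4, 1, 3, 2, 0, 5]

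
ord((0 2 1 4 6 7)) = 6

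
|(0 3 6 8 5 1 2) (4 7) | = 14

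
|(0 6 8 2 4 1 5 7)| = 8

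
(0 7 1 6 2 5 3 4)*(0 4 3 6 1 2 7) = (2 5 6 7) 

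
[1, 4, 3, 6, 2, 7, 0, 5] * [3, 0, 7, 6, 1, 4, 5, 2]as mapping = [0→0, 1→1, 2→6, 3→5, 4→7, 5→2, 6→3, 7→4]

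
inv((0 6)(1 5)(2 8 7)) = (0 6)(1 5)(2 7 8)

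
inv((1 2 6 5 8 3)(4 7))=(1 3 8 5 6 2)(4 7)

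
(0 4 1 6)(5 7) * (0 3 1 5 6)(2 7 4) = (0 2 7 6 3 1)(4 5)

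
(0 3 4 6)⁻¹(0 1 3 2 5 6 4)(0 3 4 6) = (0 6 3 1 4 2 5)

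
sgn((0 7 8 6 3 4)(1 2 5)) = -1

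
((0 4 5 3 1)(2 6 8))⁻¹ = (0 1 3 5 4)(2 8 6)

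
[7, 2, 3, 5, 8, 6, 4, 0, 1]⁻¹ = [7, 8, 1, 2, 6, 3, 5, 0, 4]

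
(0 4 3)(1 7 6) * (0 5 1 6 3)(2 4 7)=(0 7 3 5 1 2 4)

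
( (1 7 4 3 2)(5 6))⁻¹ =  (1 2 3 4 7)(5 6)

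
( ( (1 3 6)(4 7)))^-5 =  (1 3 6)(4 7)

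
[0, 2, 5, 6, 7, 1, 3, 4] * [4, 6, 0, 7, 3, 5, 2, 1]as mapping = [0→4, 1→0, 2→5, 3→2, 4→1, 5→6, 6→7, 7→3]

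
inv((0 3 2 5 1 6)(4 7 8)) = (0 6 1 5 2 3)(4 8 7)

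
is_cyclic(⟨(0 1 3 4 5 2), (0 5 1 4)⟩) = no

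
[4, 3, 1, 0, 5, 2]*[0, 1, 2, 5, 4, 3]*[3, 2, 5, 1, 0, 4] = [0, 4, 2, 3, 1, 5]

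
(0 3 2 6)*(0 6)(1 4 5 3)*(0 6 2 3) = (0 1 4 5)(2 6)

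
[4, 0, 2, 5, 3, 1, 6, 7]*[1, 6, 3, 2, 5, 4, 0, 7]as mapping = [0→5, 1→1, 2→3, 3→4, 4→2, 5→6, 6→0, 7→7]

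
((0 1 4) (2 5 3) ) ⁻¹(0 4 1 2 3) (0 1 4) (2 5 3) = (0 4 5 2 1) 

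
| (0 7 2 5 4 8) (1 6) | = 6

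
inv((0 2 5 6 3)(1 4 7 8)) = (0 3 6 5 2)(1 8 7 4)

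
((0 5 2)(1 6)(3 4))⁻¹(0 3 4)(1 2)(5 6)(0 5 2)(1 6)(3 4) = (0 6)(1 2)(3 5 4)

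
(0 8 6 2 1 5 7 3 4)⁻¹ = (0 4 3 7 5 1 2 6 8)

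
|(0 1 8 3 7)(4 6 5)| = 15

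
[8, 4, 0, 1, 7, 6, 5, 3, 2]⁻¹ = [2, 3, 8, 7, 1, 6, 5, 4, 0]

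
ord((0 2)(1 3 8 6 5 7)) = 6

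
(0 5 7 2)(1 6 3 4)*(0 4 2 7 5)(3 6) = (1 3 2 4)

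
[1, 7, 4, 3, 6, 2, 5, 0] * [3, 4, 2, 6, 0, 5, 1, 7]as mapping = [0→4, 1→7, 2→0, 3→6, 4→1, 5→2, 6→5, 7→3]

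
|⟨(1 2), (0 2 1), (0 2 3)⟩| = 24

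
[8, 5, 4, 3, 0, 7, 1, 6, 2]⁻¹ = [4, 6, 8, 3, 2, 1, 7, 5, 0]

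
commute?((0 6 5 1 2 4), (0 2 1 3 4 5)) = no:(0 6 5 1 2 4)*(0 2 1 3 4 5) = (0 6)(2 5 3 4), (0 2 1 3 4 5)*(0 6 5 1 2 4) = (0 4 1 3)(5 6)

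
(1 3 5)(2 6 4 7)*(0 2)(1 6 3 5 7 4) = (0 2 3 7)(1 5 6)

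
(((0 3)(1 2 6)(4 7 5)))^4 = (1 2 6)(4 7 5)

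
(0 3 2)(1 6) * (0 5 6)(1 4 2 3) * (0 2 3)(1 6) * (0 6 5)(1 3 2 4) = (0 5 3 6 1 4 2)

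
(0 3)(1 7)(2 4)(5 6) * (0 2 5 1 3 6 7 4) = (0 6 1 4 5 7 3 2)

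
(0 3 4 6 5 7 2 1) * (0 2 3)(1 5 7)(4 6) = (1 2 5)(3 6 7)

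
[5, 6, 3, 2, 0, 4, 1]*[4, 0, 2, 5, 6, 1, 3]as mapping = [0→1, 1→3, 2→5, 3→2, 4→4, 5→6, 6→0]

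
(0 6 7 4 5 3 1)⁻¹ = (0 1 3 5 4 7 6)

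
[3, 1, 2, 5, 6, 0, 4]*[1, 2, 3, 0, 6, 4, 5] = [0, 2, 3, 4, 5, 1, 6]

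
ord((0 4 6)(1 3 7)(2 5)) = 6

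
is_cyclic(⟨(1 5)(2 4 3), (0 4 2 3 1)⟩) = no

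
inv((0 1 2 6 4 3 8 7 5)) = (0 5 7 8 3 4 6 2 1)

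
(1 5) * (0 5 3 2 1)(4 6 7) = (0 5)(1 3 2)(4 6 7)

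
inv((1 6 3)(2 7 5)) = (1 3 6)(2 5 7)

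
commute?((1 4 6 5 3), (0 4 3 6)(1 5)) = no:(1 4 6 5 3) * (0 4 3 6)(1 5) = (0 4)(1 3 5 6), (0 4 3 6)(1 5) * (1 4 6 5 3) = (0 6)(1 3 5 4)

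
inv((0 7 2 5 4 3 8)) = (0 8 3 4 5 2 7)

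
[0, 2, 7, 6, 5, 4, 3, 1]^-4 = [0, 7, 1, 3, 4, 5, 6, 2]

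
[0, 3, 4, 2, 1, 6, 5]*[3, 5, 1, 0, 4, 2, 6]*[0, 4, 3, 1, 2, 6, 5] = [1, 0, 2, 4, 6, 5, 3]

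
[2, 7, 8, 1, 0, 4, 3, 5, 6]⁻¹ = [4, 3, 0, 6, 5, 7, 8, 1, 2]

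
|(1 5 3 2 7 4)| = 6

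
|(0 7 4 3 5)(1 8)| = 10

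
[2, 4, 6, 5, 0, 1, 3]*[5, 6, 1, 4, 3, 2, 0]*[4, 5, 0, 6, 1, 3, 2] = [5, 6, 4, 0, 3, 2, 1]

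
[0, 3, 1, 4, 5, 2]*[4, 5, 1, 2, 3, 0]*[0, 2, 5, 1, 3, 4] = [3, 5, 4, 1, 0, 2] 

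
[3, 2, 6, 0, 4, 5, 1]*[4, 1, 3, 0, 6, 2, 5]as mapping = [0→0, 1→3, 2→5, 3→4, 4→6, 5→2, 6→1]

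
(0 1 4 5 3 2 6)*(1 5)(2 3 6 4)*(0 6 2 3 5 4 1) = (0 4)(1 3 5 2)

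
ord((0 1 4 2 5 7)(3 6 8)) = 6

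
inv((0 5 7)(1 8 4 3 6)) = (0 7 5)(1 6 3 4 8)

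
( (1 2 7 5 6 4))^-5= (1 2 7 5 6 4)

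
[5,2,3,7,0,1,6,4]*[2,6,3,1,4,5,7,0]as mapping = [0→5,1→3,2→1,3→0,4→2,5→6,6→7,7→4]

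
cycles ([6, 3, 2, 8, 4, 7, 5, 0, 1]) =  (0 6 5 7) (1 3 8) 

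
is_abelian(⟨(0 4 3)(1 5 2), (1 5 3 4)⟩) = no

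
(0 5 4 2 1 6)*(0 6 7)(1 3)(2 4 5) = (0 2 3 1 7)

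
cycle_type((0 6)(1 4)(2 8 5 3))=2^2.4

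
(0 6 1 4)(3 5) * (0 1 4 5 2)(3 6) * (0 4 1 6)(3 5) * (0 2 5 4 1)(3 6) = (0 4 3 5 2 1 6)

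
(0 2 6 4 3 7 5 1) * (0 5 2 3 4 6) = (0 3 7 2)(1 5)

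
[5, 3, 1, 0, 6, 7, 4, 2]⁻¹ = [3, 2, 7, 1, 6, 0, 4, 5]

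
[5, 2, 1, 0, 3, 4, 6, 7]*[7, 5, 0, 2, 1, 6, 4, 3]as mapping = [0→6, 1→0, 2→5, 3→7, 4→2, 5→1, 6→4, 7→3]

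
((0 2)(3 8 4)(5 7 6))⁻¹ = (0 2)(3 4 8)(5 6 7)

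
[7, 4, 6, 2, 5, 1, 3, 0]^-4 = [0, 5, 3, 6, 1, 4, 2, 7]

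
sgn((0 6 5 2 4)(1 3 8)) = 1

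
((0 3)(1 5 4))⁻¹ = (0 3)(1 4 5)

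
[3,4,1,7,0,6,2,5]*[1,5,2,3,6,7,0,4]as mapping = [0→3,1→6,2→5,3→4,4→1,5→0,6→2,7→7]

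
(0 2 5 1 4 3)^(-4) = (0 5 4)(1 3 2)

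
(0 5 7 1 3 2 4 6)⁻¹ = (0 6 4 2 3 1 7 5)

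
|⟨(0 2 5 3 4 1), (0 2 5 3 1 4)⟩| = 720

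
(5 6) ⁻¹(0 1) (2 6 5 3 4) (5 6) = (0 1) (2 5 6 3 4) 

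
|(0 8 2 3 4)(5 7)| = 10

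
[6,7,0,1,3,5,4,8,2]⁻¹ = [2,3,8,4,6,5,0,1,7]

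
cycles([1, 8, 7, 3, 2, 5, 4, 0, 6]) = (0 1 8 6 4 2 7) 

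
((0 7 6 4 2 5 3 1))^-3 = (0 5 6 1 2 7 3 4)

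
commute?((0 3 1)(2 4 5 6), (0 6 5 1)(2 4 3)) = no:(0 3 1)(2 4 5 6) * (0 6 5 1)(2 4 3) = (0 2 3)(1 6 4), (0 6 5 1)(2 4 3) * (0 3 1)(2 4 5 6) = (0 2 5)(1 3 4)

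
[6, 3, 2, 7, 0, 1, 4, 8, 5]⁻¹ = [4, 5, 2, 1, 6, 8, 0, 3, 7]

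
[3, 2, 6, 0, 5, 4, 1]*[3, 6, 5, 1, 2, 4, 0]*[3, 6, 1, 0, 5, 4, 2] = [6, 4, 3, 0, 5, 1, 2]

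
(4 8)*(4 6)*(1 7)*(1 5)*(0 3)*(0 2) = (0 3 2)(1 7 5)(4 8 6)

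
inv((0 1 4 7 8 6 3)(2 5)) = (0 3 6 8 7 4 1)(2 5)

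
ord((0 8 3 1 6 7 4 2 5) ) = 9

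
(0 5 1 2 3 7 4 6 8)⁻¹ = (0 8 6 4 7 3 2 1 5)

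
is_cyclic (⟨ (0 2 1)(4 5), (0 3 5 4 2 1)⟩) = no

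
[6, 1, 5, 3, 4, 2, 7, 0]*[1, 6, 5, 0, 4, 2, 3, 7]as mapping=[0→3, 1→6, 2→2, 3→0, 4→4, 5→5, 6→7, 7→1]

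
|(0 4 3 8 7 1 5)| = 7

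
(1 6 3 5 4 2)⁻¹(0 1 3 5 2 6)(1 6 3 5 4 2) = (0 6 5 4 1 3)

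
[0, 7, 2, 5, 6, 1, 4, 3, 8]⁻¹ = [0, 5, 2, 7, 6, 3, 4, 1, 8]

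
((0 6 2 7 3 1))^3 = (0 7)(1 2)(3 6)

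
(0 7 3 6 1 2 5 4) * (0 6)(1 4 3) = (0 7 1 2 5 3)(4 6)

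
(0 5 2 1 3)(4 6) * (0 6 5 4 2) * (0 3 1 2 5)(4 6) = (0 6 5 3 4)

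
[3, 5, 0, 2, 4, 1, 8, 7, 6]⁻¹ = [2, 5, 3, 0, 4, 1, 8, 7, 6]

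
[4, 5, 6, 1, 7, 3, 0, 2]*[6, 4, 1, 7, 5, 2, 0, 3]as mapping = [0→5, 1→2, 2→0, 3→4, 4→3, 5→7, 6→6, 7→1]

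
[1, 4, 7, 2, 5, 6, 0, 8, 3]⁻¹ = [6, 0, 3, 8, 1, 4, 5, 2, 7]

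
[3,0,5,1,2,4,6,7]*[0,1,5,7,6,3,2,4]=[7,0,3,1,5,6,2,4]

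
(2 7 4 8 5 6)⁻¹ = (2 6 5 8 4 7)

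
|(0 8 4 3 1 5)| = 6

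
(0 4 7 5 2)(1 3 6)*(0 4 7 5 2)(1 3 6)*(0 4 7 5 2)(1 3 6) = (0 5 4 2 7)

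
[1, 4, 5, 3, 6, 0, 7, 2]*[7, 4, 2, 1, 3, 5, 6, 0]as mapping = [0→4, 1→3, 2→5, 3→1, 4→6, 5→7, 6→0, 7→2]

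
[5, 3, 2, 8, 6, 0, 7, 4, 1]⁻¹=[5, 8, 2, 1, 7, 0, 4, 6, 3]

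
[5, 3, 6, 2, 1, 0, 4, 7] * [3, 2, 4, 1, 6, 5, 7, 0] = [5, 1, 7, 4, 2, 3, 6, 0]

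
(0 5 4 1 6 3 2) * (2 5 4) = (0 4 1 6 3 5 2)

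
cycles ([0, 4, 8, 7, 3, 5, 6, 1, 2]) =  (1 4 3 7)(2 8)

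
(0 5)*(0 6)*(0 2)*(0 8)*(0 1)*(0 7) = (0 5 6 2 8 1 7)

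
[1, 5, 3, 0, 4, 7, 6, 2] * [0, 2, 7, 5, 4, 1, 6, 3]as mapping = [0→2, 1→1, 2→5, 3→0, 4→4, 5→3, 6→6, 7→7]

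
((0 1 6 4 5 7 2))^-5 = (0 6 5 2 1 4 7)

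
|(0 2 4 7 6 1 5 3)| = 8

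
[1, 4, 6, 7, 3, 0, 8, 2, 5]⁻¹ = [5, 0, 7, 4, 1, 8, 2, 3, 6]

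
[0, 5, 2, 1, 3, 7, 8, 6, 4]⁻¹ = [0, 3, 2, 4, 8, 1, 7, 5, 6]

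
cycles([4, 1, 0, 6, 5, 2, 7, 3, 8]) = (0 4 5 2)(3 6 7)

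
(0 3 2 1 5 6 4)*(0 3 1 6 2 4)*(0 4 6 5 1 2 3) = (0 2 5 3 6 4)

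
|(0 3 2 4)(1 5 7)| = 12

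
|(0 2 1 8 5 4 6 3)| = 8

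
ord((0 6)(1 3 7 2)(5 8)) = 4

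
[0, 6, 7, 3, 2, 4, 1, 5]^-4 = [0, 1, 2, 3, 4, 5, 6, 7]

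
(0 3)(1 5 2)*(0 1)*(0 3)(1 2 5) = (2 3)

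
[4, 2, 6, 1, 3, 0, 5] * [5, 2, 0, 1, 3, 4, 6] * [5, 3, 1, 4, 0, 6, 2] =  [4, 5, 2, 1, 3, 6, 0]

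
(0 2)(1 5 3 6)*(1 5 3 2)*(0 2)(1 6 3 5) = (0 6 1 5)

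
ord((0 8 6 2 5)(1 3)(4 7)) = 10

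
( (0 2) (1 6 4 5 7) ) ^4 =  (1 7 5 4 6) 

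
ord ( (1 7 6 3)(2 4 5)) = 12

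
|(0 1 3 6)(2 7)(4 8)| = 4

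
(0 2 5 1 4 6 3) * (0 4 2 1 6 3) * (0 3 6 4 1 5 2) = (0 5 4 6 3 1)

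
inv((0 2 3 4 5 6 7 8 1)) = (0 1 8 7 6 5 4 3 2)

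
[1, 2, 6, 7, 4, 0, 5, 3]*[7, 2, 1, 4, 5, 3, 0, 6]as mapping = [0→2, 1→1, 2→0, 3→6, 4→5, 5→7, 6→3, 7→4]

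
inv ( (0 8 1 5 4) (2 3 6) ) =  (0 4 5 1 8) (2 6 3) 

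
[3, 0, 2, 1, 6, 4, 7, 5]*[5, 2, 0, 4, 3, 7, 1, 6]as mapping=[0→4, 1→5, 2→0, 3→2, 4→1, 5→3, 6→6, 7→7]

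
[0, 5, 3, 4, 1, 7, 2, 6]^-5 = [0, 7, 4, 1, 5, 6, 3, 2]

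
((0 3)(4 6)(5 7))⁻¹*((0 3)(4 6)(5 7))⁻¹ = ()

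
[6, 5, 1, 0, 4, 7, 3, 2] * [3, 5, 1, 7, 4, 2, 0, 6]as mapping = [0→0, 1→2, 2→5, 3→3, 4→4, 5→6, 6→7, 7→1]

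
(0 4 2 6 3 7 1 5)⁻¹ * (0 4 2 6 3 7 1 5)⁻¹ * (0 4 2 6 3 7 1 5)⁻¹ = (0 7 2 5 3 4 1 6)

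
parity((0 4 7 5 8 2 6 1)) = odd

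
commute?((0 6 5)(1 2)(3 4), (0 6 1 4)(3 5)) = no:(0 6 5)(1 2)(3 4) * (0 6 1 4)(3 5) = (0 1 2 4 5 6 3), (0 6 1 4)(3 5) * (0 6 5)(1 2)(3 4) = (0 5 4 6 2 1 3)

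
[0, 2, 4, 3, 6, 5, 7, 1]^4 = [0, 7, 1, 3, 2, 5, 4, 6]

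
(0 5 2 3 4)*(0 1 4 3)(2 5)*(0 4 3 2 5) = (0 5)(1 3 2 4)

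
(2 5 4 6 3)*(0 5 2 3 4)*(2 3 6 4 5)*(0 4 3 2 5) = (0 5 4 3 6)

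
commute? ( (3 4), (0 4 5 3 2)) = no: (3 4)*(0 4 5 3 2) = (0 4 2)(3 5), (0 4 5 3 2)*(3 4) = (0 3 2)(4 5)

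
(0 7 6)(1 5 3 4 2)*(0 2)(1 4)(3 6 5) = (0 7 5 6 2 4)(1 3)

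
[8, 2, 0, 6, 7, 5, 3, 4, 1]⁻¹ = [2, 8, 1, 6, 7, 5, 3, 4, 0]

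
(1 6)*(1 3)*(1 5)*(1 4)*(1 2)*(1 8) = (1 6 3 5 4 2 8) 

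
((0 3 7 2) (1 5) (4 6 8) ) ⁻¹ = (0 2 7 3) (1 5) (4 8 6) 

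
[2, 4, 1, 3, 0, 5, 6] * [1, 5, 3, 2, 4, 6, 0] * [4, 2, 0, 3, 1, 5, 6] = [3, 1, 5, 0, 2, 6, 4] 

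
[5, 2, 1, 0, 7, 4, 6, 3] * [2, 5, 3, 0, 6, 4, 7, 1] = [4, 3, 5, 2, 1, 6, 7, 0]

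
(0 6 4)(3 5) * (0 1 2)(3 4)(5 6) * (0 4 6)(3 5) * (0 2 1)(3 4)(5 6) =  (0 4)(2 3)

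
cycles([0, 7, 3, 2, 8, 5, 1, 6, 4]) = (1 7 6)(2 3)(4 8)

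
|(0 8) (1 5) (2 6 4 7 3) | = 10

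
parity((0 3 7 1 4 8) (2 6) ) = even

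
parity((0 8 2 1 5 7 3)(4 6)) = odd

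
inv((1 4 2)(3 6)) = (1 2 4)(3 6)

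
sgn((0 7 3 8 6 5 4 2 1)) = 1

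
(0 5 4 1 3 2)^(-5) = (0 5 4 1 3 2)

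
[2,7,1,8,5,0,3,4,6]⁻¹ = [5,2,0,6,7,4,8,1,3]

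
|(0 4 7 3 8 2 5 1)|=8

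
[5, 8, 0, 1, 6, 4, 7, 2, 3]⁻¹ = [2, 3, 7, 8, 5, 0, 4, 6, 1]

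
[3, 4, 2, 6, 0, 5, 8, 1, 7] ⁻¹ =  [4, 7, 2, 0, 1, 5, 3, 8, 6] 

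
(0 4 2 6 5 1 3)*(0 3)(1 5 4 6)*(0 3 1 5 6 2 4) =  (0 2 5 6)(1 3)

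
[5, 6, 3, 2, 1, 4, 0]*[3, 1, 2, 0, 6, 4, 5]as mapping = [0→4, 1→5, 2→0, 3→2, 4→1, 5→6, 6→3]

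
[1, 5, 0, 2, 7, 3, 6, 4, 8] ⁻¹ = [2, 0, 3, 5, 7, 1, 6, 4, 8] 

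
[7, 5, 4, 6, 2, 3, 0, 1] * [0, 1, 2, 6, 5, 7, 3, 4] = [4, 7, 5, 3, 2, 6, 0, 1]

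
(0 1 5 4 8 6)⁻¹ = (0 6 8 4 5 1)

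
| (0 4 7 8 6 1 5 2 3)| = 9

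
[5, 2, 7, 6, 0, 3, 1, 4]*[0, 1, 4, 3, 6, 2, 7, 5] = [2, 4, 5, 7, 0, 3, 1, 6]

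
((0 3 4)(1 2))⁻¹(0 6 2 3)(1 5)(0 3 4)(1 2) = (1 4 3 6)(2 5)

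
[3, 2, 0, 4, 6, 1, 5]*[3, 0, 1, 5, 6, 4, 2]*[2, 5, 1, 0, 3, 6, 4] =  [6, 5, 0, 4, 1, 2, 3]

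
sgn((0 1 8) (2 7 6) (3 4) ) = -1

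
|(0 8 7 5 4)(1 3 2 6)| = 20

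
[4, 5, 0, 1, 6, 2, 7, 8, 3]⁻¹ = [2, 3, 5, 8, 0, 1, 4, 6, 7]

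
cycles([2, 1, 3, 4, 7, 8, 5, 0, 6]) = (0 2 3 4 7) (5 8 6) 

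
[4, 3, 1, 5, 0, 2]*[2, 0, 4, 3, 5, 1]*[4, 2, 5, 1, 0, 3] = [3, 1, 4, 2, 5, 0]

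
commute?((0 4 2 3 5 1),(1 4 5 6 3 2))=no:(0 4 2 3 5 1) * (1 4 5 6 3 2)=(0 5 4 1)(3 6),(1 4 5 6 3 2) * (0 4 2 3 5 1)=(0 4 1 2)(5 6)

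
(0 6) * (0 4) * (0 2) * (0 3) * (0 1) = (0 6 4 2 3 1)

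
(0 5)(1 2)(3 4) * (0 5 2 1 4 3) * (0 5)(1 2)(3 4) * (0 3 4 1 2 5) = (0 2 4)(1 5 3)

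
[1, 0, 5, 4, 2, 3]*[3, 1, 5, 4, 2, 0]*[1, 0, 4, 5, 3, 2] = [0, 5, 1, 4, 2, 3]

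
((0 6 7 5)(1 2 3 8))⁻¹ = (0 5 7 6)(1 8 3 2)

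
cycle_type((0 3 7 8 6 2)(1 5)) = 2.6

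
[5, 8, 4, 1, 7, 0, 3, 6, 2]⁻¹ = [5, 3, 8, 6, 2, 0, 7, 4, 1]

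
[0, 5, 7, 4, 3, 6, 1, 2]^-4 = [0, 6, 2, 3, 4, 1, 5, 7]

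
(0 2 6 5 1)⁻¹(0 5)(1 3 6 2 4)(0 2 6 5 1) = (0 3 5 6 4)(1 2)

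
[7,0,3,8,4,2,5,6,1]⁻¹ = [1,8,5,2,4,6,7,0,3]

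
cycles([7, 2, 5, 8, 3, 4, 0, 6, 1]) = (0 7 6)(1 2 5 4 3 8)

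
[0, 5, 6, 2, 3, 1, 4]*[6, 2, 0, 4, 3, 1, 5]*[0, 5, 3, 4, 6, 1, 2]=[2, 5, 1, 0, 6, 3, 4]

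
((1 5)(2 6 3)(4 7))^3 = (1 5)(4 7)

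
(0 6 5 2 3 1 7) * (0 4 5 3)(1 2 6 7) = (0 7 4 5 6 3 2)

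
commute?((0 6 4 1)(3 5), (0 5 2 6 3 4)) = no:(0 6 4 1)(3 5)*(0 5 2 6 3 4) = (0 3 2 6)(1 5 4), (0 5 2 6 3 4)*(0 6 4 1)(3 5) = (0 3 1)(2 4 6 5)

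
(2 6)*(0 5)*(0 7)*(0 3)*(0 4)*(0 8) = (0 5 7 3 4 8)(2 6)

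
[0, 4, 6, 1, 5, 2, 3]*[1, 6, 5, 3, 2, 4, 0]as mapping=[0→1, 1→2, 2→0, 3→6, 4→4, 5→5, 6→3]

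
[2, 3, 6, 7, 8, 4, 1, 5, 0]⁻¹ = [8, 6, 0, 1, 5, 7, 2, 3, 4]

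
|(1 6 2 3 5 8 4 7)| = 8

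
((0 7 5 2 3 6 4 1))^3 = (0 2 4 7 3 1 5 6)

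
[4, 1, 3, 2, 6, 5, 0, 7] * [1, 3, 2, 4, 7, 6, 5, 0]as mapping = [0→7, 1→3, 2→4, 3→2, 4→5, 5→6, 6→1, 7→0]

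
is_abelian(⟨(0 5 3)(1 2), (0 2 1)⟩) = no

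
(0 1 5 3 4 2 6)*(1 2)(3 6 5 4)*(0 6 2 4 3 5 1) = (0 4)(1 3 5 2)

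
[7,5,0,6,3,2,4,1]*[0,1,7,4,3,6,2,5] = [5,6,0,2,4,7,3,1]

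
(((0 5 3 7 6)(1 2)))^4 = (0 6 7 3 5)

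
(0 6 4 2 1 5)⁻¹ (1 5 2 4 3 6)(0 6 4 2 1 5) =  (0 1 2 3 4 5)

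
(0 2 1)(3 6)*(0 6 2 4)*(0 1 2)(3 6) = (0 4 1 3)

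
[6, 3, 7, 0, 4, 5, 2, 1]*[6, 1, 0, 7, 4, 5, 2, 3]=[2, 7, 3, 6, 4, 5, 0, 1]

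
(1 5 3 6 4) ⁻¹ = (1 4 6 3 5) 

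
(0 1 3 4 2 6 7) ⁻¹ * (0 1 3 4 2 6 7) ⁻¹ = (0 6 4 1 7 2 3) 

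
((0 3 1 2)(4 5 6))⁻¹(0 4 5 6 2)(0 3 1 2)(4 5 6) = (0 3 5 6 4)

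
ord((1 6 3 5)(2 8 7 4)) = 4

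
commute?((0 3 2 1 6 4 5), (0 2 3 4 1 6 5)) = no:(0 3 2 1 6 4 5) * (0 2 3 4 1 6 5) = (0 4)(1 5 2 6), (0 2 3 4 1 6 5) * (0 3 2 1 6 4 5) = (0 1 4 6)(3 5)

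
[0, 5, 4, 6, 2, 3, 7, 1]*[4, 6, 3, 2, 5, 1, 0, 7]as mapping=[0→4, 1→1, 2→5, 3→0, 4→3, 5→2, 6→7, 7→6]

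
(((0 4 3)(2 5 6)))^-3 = ()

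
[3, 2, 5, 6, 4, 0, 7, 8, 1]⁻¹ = [5, 8, 1, 0, 4, 2, 3, 6, 7]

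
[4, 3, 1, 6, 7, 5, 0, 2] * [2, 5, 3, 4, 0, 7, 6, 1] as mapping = [0→0, 1→4, 2→5, 3→6, 4→1, 5→7, 6→2, 7→3] 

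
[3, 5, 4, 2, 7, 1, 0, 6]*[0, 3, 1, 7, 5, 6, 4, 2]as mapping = [0→7, 1→6, 2→5, 3→1, 4→2, 5→3, 6→0, 7→4]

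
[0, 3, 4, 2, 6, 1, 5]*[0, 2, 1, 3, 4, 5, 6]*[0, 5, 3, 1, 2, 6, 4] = [0, 1, 2, 5, 4, 3, 6]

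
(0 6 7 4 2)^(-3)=(0 7 2 6 4)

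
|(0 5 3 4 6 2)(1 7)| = 6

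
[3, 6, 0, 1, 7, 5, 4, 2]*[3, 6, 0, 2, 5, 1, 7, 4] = [2, 7, 3, 6, 4, 1, 5, 0]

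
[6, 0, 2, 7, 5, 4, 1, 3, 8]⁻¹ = [1, 6, 2, 7, 5, 4, 0, 3, 8]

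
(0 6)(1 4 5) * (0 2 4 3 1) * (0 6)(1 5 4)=(1 3 5 6 2)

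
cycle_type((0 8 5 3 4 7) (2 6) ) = 2.6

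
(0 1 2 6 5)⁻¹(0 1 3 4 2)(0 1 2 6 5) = (1 2 3 4 6)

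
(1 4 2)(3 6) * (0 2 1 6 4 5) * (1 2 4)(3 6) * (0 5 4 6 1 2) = (0 6 1 4)(2 3)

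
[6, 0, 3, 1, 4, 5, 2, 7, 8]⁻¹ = [1, 3, 6, 2, 4, 5, 0, 7, 8]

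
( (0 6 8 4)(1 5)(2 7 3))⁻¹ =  (0 4 8 6)(1 5)(2 3 7)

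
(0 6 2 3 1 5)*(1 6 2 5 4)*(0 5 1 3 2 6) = (0 6 1 4 3)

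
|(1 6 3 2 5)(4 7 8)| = 15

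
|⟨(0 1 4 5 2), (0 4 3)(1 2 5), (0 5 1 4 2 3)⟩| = 720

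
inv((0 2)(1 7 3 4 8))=(0 2)(1 8 4 3 7)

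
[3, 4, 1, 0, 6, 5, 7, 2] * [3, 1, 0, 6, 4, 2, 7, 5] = [6, 4, 1, 3, 7, 2, 5, 0]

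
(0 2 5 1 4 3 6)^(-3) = (0 4 2 3 5 6 1)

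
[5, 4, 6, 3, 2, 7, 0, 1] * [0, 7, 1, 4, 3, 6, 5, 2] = [6, 3, 5, 4, 1, 2, 0, 7]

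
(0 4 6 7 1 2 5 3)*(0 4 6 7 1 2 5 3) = (0 6 1 5)(2 3 4 7)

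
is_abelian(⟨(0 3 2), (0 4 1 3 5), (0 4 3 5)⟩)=no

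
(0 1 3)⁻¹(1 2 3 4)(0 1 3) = (0 4 3 2)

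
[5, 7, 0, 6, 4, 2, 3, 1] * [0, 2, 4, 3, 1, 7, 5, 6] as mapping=[0→7, 1→6, 2→0, 3→5, 4→1, 5→4, 6→3, 7→2] 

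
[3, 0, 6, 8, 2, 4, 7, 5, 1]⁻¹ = [1, 8, 4, 0, 5, 7, 2, 6, 3]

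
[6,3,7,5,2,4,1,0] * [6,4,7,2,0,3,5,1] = [5,2,1,3,7,0,4,6]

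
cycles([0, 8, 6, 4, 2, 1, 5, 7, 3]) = (1 8 3 4 2 6 5)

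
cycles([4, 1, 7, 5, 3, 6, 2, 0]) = (0 4 3 5 6 2 7)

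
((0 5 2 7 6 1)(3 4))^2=(0 2 6)(1 5 7)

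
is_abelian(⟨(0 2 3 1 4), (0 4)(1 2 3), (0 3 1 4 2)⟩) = no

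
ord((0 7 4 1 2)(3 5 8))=15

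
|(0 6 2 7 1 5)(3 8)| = 6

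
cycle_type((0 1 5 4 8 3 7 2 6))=9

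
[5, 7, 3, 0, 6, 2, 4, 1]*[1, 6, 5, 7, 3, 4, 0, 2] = [4, 2, 7, 1, 0, 5, 3, 6]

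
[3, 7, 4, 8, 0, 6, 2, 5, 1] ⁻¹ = [4, 8, 6, 0, 2, 7, 5, 1, 3] 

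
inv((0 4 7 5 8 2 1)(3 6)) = (0 1 2 8 5 7 4)(3 6)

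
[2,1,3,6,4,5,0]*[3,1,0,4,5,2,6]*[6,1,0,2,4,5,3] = [6,1,4,3,5,0,2]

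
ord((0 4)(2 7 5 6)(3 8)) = 4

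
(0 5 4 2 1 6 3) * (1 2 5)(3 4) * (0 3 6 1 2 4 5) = (0 2 4)(5 6)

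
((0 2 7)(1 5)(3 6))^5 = (0 7 2)(1 5)(3 6)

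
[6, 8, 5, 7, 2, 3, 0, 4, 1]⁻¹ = [6, 8, 4, 5, 7, 2, 0, 3, 1]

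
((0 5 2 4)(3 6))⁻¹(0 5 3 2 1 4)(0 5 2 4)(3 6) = (0 5 2 6 4 1)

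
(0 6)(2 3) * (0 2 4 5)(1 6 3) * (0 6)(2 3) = (0 2 1)(3 4 5 6)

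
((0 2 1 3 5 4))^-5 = (0 2 1 3 5 4)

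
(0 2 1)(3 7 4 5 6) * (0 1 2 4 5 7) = (0 4 7 5 6 3)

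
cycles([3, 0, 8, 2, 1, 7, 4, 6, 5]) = (0 3 2 8 5 7 6 4 1)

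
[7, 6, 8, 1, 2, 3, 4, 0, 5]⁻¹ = [7, 3, 4, 5, 6, 8, 1, 0, 2]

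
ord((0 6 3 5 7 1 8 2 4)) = 9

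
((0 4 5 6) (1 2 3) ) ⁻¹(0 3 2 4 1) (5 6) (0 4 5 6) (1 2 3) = (0 6) (1 3 5 2 4) 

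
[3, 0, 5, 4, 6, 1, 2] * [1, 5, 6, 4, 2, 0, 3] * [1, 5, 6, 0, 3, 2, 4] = [3, 5, 1, 6, 0, 2, 4]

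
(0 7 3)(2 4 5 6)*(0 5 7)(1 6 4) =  (1 6 2)(3 5 4 7)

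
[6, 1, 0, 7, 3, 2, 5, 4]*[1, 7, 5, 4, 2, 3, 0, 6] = [0, 7, 1, 6, 4, 5, 3, 2]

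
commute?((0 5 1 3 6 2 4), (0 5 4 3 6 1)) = no:(0 5 1 3 6 2 4) * (0 5 4 3 6 1) = (0 4 5)(1 6 2 3), (0 5 4 3 6 1) * (0 5 1 3 6 2 4) = (0 1 5)(2 4 6 3)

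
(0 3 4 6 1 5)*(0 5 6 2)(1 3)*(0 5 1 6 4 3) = (0 6)(1 4 2 5)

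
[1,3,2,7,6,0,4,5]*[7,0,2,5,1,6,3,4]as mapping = [0→0,1→5,2→2,3→4,4→3,5→7,6→1,7→6]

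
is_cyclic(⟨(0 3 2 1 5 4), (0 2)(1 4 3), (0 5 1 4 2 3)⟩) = no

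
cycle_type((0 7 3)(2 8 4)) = 3^2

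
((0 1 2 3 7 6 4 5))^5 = (0 6 2 5 7 1 4 3)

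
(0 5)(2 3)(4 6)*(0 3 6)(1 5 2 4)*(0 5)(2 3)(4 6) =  (0 3 6 1)(2 4 5)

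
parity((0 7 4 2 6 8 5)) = even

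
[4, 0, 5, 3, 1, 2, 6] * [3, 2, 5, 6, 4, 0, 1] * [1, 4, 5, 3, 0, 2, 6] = [0, 3, 1, 6, 5, 2, 4]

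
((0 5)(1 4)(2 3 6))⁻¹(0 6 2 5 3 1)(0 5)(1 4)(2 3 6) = (0 6 4 5 2 3)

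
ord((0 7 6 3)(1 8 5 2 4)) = 20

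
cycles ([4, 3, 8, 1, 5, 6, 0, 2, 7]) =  (0 4 5 6) (1 3) (2 8 7) 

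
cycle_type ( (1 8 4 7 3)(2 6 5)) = 3.5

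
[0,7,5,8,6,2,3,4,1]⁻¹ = [0,8,5,6,7,2,4,1,3]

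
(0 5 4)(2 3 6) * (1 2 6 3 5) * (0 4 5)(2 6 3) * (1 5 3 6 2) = (0 5 3 1 2)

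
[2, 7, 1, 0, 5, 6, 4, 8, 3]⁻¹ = [3, 2, 0, 8, 6, 4, 5, 1, 7]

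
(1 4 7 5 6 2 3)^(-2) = (1 2 5 4 3 6 7)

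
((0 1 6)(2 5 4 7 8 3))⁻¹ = (0 6 1)(2 3 8 7 4 5)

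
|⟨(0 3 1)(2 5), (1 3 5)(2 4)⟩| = 720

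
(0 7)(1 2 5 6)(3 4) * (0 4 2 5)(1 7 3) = (0 3 2)(1 5 6 7 4)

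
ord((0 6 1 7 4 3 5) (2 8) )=14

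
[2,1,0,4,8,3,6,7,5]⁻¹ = [2,1,0,5,3,8,6,7,4]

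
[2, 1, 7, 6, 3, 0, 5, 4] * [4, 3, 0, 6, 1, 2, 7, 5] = [0, 3, 5, 7, 6, 4, 2, 1]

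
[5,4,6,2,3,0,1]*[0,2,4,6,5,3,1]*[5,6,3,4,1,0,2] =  [4,0,6,1,2,5,3]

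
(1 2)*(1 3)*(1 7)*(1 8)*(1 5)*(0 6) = (0 6)(1 2 3 7 8 5)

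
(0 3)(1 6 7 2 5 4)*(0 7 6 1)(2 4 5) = (0 3 7 4)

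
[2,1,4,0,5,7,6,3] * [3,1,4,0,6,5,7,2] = [4,1,6,3,5,2,7,0]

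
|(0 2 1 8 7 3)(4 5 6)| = 6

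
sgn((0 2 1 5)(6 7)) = 1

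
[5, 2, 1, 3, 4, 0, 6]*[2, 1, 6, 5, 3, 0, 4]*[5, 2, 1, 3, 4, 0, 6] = [5, 6, 2, 0, 3, 1, 4]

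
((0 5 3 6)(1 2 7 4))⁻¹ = (0 6 3 5)(1 4 7 2)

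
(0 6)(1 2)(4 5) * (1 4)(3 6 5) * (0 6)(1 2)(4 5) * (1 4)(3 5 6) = (0 1 4 5 2 6 3)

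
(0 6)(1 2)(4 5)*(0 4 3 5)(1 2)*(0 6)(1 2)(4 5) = (1 2)(3 4 6 5)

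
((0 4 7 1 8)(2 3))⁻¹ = (0 8 1 7 4)(2 3)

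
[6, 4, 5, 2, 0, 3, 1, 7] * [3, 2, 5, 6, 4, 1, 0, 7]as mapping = [0→0, 1→4, 2→1, 3→5, 4→3, 5→6, 6→2, 7→7]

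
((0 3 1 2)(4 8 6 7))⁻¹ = (0 2 1 3)(4 7 6 8)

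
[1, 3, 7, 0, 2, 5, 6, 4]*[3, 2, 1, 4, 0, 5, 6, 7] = [2, 4, 7, 3, 1, 5, 6, 0]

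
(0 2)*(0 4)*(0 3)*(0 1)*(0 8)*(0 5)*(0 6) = (0 2 4 3 1 8 5 6)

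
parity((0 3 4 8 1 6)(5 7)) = even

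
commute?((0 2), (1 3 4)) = yes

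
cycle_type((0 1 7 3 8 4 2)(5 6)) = 2.7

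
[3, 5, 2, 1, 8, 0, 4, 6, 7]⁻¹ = [5, 3, 2, 0, 6, 1, 7, 8, 4]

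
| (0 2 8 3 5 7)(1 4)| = 6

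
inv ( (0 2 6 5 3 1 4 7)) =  (0 7 4 1 3 5 6 2)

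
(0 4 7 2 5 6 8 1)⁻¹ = (0 1 8 6 5 2 7 4)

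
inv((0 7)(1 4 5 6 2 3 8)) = (0 7)(1 8 3 2 6 5 4)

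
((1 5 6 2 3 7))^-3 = (1 2)(3 5)(6 7)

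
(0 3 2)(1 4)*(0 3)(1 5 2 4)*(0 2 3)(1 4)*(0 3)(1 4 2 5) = (0 5)(1 2 3 4)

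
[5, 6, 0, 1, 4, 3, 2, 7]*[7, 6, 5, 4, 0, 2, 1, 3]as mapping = [0→2, 1→1, 2→7, 3→6, 4→0, 5→4, 6→5, 7→3]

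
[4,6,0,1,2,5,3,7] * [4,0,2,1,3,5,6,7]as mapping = [0→3,1→6,2→4,3→0,4→2,5→5,6→1,7→7]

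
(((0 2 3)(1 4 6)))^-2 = (0 2 3)(1 4 6)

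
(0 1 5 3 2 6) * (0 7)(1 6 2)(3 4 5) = (0 6 7)(1 3)(4 5)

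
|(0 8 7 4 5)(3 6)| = 10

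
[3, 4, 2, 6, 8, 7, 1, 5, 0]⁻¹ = [8, 6, 2, 0, 1, 7, 3, 5, 4]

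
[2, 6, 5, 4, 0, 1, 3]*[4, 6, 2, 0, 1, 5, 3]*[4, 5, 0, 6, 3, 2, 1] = [0, 6, 2, 5, 3, 1, 4]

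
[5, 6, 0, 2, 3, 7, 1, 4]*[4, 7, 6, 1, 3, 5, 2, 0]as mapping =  [0→5, 1→2, 2→4, 3→6, 4→1, 5→0, 6→7, 7→3]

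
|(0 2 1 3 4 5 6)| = 7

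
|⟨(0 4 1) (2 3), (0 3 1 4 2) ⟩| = 120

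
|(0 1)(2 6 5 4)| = 4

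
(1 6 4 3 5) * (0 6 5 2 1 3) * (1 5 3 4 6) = (0 1 3 2 5 4) 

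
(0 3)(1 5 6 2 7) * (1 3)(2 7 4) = (0 1 5 6 7 3)(2 4)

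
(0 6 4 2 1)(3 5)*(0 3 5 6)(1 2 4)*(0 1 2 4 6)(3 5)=(0 1 5 3)(2 4 6)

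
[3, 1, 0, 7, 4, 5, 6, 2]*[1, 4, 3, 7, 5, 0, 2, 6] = [7, 4, 1, 6, 5, 0, 2, 3]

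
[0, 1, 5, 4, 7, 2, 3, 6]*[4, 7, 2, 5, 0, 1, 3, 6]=[4, 7, 1, 0, 6, 2, 5, 3]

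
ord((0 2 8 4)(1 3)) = 4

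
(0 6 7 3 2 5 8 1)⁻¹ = (0 1 8 5 2 3 7 6)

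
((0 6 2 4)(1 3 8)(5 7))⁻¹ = (0 4 2 6)(1 8 3)(5 7)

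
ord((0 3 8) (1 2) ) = 6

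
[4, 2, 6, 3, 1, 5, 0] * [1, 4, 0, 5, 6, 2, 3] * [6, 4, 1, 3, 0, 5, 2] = [2, 6, 3, 5, 0, 1, 4]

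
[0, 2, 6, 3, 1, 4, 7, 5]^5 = [0, 4, 1, 3, 5, 7, 2, 6]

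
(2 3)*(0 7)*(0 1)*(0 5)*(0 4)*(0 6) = (0 7 1 5 4 6)(2 3)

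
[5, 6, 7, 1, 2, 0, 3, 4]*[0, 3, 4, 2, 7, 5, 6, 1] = [5, 6, 1, 3, 4, 0, 2, 7]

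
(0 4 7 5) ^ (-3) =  (0 4 7 5) 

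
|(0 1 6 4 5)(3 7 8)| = 15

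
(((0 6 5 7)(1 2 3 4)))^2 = (0 5)(1 3)(2 4)(6 7)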